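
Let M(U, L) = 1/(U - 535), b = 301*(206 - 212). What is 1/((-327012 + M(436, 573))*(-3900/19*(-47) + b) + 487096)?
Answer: -209/535820521642 ≈ -3.9006e-10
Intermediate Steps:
b = -1806 (b = 301*(-6) = -1806)
M(U, L) = 1/(-535 + U)
1/((-327012 + M(436, 573))*(-3900/19*(-47) + b) + 487096) = 1/((-327012 + 1/(-535 + 436))*(-3900/19*(-47) - 1806) + 487096) = 1/((-327012 + 1/(-99))*(-3900/19*(-47) - 1806) + 487096) = 1/((-327012 - 1/99)*(-60*65/19*(-47) - 1806) + 487096) = 1/(-32374189*(-3900/19*(-47) - 1806)/99 + 487096) = 1/(-32374189*(183300/19 - 1806)/99 + 487096) = 1/(-32374189/99*148986/19 + 487096) = 1/(-535922324706/209 + 487096) = 1/(-535820521642/209) = -209/535820521642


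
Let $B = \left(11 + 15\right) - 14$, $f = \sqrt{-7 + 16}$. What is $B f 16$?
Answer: $576$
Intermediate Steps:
$f = 3$ ($f = \sqrt{9} = 3$)
$B = 12$ ($B = 26 - 14 = 12$)
$B f 16 = 12 \cdot 3 \cdot 16 = 36 \cdot 16 = 576$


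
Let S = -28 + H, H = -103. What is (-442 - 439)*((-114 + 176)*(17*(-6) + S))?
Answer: 12726926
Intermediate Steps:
S = -131 (S = -28 - 103 = -131)
(-442 - 439)*((-114 + 176)*(17*(-6) + S)) = (-442 - 439)*((-114 + 176)*(17*(-6) - 131)) = -54622*(-102 - 131) = -54622*(-233) = -881*(-14446) = 12726926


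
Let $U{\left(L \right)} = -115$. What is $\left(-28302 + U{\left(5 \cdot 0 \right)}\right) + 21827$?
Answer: $-6590$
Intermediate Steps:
$\left(-28302 + U{\left(5 \cdot 0 \right)}\right) + 21827 = \left(-28302 - 115\right) + 21827 = -28417 + 21827 = -6590$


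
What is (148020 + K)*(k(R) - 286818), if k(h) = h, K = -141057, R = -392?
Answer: -1999843230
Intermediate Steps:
(148020 + K)*(k(R) - 286818) = (148020 - 141057)*(-392 - 286818) = 6963*(-287210) = -1999843230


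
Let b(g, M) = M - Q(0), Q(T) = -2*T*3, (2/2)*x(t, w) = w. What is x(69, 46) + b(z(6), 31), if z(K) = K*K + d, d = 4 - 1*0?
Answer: 77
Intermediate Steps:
x(t, w) = w
d = 4 (d = 4 + 0 = 4)
Q(T) = -6*T
z(K) = 4 + K² (z(K) = K*K + 4 = K² + 4 = 4 + K²)
b(g, M) = M (b(g, M) = M - (-6)*0 = M - 1*0 = M + 0 = M)
x(69, 46) + b(z(6), 31) = 46 + 31 = 77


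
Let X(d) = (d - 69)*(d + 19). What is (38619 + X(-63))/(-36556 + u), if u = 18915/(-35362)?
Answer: -1571027574/1292712187 ≈ -1.2153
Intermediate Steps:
u = -18915/35362 (u = 18915*(-1/35362) = -18915/35362 ≈ -0.53490)
X(d) = (-69 + d)*(19 + d)
(38619 + X(-63))/(-36556 + u) = (38619 + (-1311 + (-63)**2 - 50*(-63)))/(-36556 - 18915/35362) = (38619 + (-1311 + 3969 + 3150))/(-1292712187/35362) = (38619 + 5808)*(-35362/1292712187) = 44427*(-35362/1292712187) = -1571027574/1292712187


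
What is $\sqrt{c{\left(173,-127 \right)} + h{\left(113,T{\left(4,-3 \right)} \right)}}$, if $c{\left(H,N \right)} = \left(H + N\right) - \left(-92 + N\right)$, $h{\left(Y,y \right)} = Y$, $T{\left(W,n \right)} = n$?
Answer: $3 \sqrt{42} \approx 19.442$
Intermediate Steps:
$c{\left(H,N \right)} = 92 + H$
$\sqrt{c{\left(173,-127 \right)} + h{\left(113,T{\left(4,-3 \right)} \right)}} = \sqrt{\left(92 + 173\right) + 113} = \sqrt{265 + 113} = \sqrt{378} = 3 \sqrt{42}$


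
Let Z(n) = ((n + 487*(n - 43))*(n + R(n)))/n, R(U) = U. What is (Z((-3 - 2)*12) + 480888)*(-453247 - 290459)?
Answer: -282939972876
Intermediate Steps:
Z(n) = -41882 + 976*n (Z(n) = ((n + 487*(n - 43))*(n + n))/n = ((n + 487*(-43 + n))*(2*n))/n = ((n + (-20941 + 487*n))*(2*n))/n = ((-20941 + 488*n)*(2*n))/n = (2*n*(-20941 + 488*n))/n = -41882 + 976*n)
(Z((-3 - 2)*12) + 480888)*(-453247 - 290459) = ((-41882 + 976*((-3 - 2)*12)) + 480888)*(-453247 - 290459) = ((-41882 + 976*(-5*12)) + 480888)*(-743706) = ((-41882 + 976*(-60)) + 480888)*(-743706) = ((-41882 - 58560) + 480888)*(-743706) = (-100442 + 480888)*(-743706) = 380446*(-743706) = -282939972876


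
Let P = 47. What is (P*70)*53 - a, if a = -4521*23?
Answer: 278353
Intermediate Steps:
a = -103983
(P*70)*53 - a = (47*70)*53 - 1*(-103983) = 3290*53 + 103983 = 174370 + 103983 = 278353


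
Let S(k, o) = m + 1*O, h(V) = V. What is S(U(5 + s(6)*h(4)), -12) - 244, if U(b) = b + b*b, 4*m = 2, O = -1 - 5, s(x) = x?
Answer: -499/2 ≈ -249.50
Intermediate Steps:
O = -6
m = ½ (m = (¼)*2 = ½ ≈ 0.50000)
U(b) = b + b²
S(k, o) = -11/2 (S(k, o) = ½ + 1*(-6) = ½ - 6 = -11/2)
S(U(5 + s(6)*h(4)), -12) - 244 = -11/2 - 244 = -499/2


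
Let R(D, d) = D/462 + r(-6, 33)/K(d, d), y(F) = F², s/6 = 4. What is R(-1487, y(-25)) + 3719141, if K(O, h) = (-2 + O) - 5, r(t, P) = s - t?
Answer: 176978892775/47586 ≈ 3.7191e+6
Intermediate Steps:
s = 24 (s = 6*4 = 24)
r(t, P) = 24 - t
K(O, h) = -7 + O
R(D, d) = 30/(-7 + d) + D/462 (R(D, d) = D/462 + (24 - 1*(-6))/(-7 + d) = D*(1/462) + (24 + 6)/(-7 + d) = D/462 + 30/(-7 + d) = 30/(-7 + d) + D/462)
R(-1487, y(-25)) + 3719141 = (13860 - 1487*(-7 + (-25)²))/(462*(-7 + (-25)²)) + 3719141 = (13860 - 1487*(-7 + 625))/(462*(-7 + 625)) + 3719141 = (1/462)*(13860 - 1487*618)/618 + 3719141 = (1/462)*(1/618)*(13860 - 918966) + 3719141 = (1/462)*(1/618)*(-905106) + 3719141 = -150851/47586 + 3719141 = 176978892775/47586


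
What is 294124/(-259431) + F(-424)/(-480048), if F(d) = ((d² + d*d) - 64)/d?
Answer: -757461985/669159026 ≈ -1.1320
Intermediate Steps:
F(d) = (-64 + 2*d²)/d (F(d) = ((d² + d²) - 64)/d = (2*d² - 64)/d = (-64 + 2*d²)/d)
294124/(-259431) + F(-424)/(-480048) = 294124/(-259431) + (-64/(-424) + 2*(-424))/(-480048) = 294124*(-1/259431) + (-64*(-1/424) - 848)*(-1/480048) = -294124/259431 + (8/53 - 848)*(-1/480048) = -294124/259431 - 44936/53*(-1/480048) = -294124/259431 + 41/23214 = -757461985/669159026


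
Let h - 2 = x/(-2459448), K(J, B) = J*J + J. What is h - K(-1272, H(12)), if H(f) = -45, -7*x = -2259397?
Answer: -3976214498851/2459448 ≈ -1.6167e+6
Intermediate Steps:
x = 322771 (x = -1/7*(-2259397) = 322771)
K(J, B) = J + J**2 (K(J, B) = J**2 + J = J + J**2)
h = 4596125/2459448 (h = 2 + 322771/(-2459448) = 2 + 322771*(-1/2459448) = 2 - 322771/2459448 = 4596125/2459448 ≈ 1.8688)
h - K(-1272, H(12)) = 4596125/2459448 - (-1272)*(1 - 1272) = 4596125/2459448 - (-1272)*(-1271) = 4596125/2459448 - 1*1616712 = 4596125/2459448 - 1616712 = -3976214498851/2459448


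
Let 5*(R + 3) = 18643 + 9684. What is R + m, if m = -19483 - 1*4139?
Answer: -89798/5 ≈ -17960.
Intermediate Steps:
m = -23622 (m = -19483 - 4139 = -23622)
R = 28312/5 (R = -3 + (18643 + 9684)/5 = -3 + (⅕)*28327 = -3 + 28327/5 = 28312/5 ≈ 5662.4)
R + m = 28312/5 - 23622 = -89798/5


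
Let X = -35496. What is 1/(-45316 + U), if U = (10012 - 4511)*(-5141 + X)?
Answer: -1/223589453 ≈ -4.4725e-9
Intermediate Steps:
U = -223544137 (U = (10012 - 4511)*(-5141 - 35496) = 5501*(-40637) = -223544137)
1/(-45316 + U) = 1/(-45316 - 223544137) = 1/(-223589453) = -1/223589453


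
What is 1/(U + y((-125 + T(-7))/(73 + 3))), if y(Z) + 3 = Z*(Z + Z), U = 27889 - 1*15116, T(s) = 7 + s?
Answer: 2888/36895385 ≈ 7.8275e-5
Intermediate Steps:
U = 12773 (U = 27889 - 15116 = 12773)
y(Z) = -3 + 2*Z² (y(Z) = -3 + Z*(Z + Z) = -3 + Z*(2*Z) = -3 + 2*Z²)
1/(U + y((-125 + T(-7))/(73 + 3))) = 1/(12773 + (-3 + 2*((-125 + (7 - 7))/(73 + 3))²)) = 1/(12773 + (-3 + 2*((-125 + 0)/76)²)) = 1/(12773 + (-3 + 2*(-125*1/76)²)) = 1/(12773 + (-3 + 2*(-125/76)²)) = 1/(12773 + (-3 + 2*(15625/5776))) = 1/(12773 + (-3 + 15625/2888)) = 1/(12773 + 6961/2888) = 1/(36895385/2888) = 2888/36895385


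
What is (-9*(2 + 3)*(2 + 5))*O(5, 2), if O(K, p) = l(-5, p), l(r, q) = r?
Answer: 1575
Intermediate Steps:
O(K, p) = -5
(-9*(2 + 3)*(2 + 5))*O(5, 2) = -9*(2 + 3)*(2 + 5)*(-5) = -45*7*(-5) = -9*35*(-5) = -315*(-5) = 1575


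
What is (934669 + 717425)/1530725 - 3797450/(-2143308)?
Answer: 4676898969101/1640407569150 ≈ 2.8511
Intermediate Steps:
(934669 + 717425)/1530725 - 3797450/(-2143308) = 1652094*(1/1530725) - 3797450*(-1/2143308) = 1652094/1530725 + 1898725/1071654 = 4676898969101/1640407569150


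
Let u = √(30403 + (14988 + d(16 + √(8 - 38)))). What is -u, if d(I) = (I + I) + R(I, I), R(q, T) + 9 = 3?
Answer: -√(45417 + 2*I*√30) ≈ -213.11 - 0.025701*I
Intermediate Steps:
R(q, T) = -6 (R(q, T) = -9 + 3 = -6)
d(I) = -6 + 2*I (d(I) = (I + I) - 6 = 2*I - 6 = -6 + 2*I)
u = √(45417 + 2*I*√30) (u = √(30403 + (14988 + (-6 + 2*(16 + √(8 - 38))))) = √(30403 + (14988 + (-6 + 2*(16 + √(-30))))) = √(30403 + (14988 + (-6 + 2*(16 + I*√30)))) = √(30403 + (14988 + (-6 + (32 + 2*I*√30)))) = √(30403 + (14988 + (26 + 2*I*√30))) = √(30403 + (15014 + 2*I*√30)) = √(45417 + 2*I*√30) ≈ 213.11 + 0.026*I)
-u = -√(45417 + 2*I*√30)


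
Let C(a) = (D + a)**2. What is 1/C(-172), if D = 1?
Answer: 1/29241 ≈ 3.4199e-5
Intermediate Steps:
C(a) = (1 + a)**2
1/C(-172) = 1/((1 - 172)**2) = 1/((-171)**2) = 1/29241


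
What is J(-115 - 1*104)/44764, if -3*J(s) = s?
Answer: 73/44764 ≈ 0.0016308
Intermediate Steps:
J(s) = -s/3
J(-115 - 1*104)/44764 = -(-115 - 1*104)/3/44764 = -(-115 - 104)/3*(1/44764) = -⅓*(-219)*(1/44764) = 73*(1/44764) = 73/44764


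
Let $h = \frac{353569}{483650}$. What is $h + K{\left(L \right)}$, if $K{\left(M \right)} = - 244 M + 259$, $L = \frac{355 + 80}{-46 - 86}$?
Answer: $\frac{5659692359}{5320150} \approx 1063.8$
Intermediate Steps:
$L = - \frac{145}{44}$ ($L = \frac{435}{-132} = 435 \left(- \frac{1}{132}\right) = - \frac{145}{44} \approx -3.2955$)
$K{\left(M \right)} = 259 - 244 M$
$h = \frac{353569}{483650}$ ($h = 353569 \cdot \frac{1}{483650} = \frac{353569}{483650} \approx 0.73104$)
$h + K{\left(L \right)} = \frac{353569}{483650} + \left(259 - - \frac{8845}{11}\right) = \frac{353569}{483650} + \left(259 + \frac{8845}{11}\right) = \frac{353569}{483650} + \frac{11694}{11} = \frac{5659692359}{5320150}$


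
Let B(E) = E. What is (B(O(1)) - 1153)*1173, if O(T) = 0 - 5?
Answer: -1358334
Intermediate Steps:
O(T) = -5
(B(O(1)) - 1153)*1173 = (-5 - 1153)*1173 = -1158*1173 = -1358334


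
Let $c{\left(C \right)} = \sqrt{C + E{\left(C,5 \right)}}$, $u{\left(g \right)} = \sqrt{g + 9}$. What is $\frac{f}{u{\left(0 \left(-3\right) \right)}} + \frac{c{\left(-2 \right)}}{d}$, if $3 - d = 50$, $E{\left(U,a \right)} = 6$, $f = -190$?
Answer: $- \frac{8936}{141} \approx -63.376$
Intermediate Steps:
$u{\left(g \right)} = \sqrt{9 + g}$
$d = -47$ ($d = 3 - 50 = -47$)
$c{\left(C \right)} = \sqrt{6 + C}$ ($c{\left(C \right)} = \sqrt{C + 6} = \sqrt{6 + C}$)
$\frac{f}{u{\left(0 \left(-3\right) \right)}} + \frac{c{\left(-2 \right)}}{d} = - \frac{190}{\sqrt{9 + 0 \left(-3\right)}} + \frac{\sqrt{6 - 2}}{-47} = - \frac{190}{\sqrt{9 + 0}} + \sqrt{4} \left(- \frac{1}{47}\right) = - \frac{190}{\sqrt{9}} + 2 \left(- \frac{1}{47}\right) = - \frac{190}{3} - \frac{2}{47} = - \frac{8936}{141}$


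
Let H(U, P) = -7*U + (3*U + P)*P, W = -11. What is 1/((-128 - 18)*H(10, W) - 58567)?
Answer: -1/17833 ≈ -5.6076e-5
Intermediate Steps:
H(U, P) = -7*U + P*(P + 3*U) (H(U, P) = -7*U + (P + 3*U)*P = -7*U + P*(P + 3*U))
1/((-128 - 18)*H(10, W) - 58567) = 1/((-128 - 18)*((-11)**2 - 7*10 + 3*(-11)*10) - 58567) = 1/(-146*(121 - 70 - 330) - 58567) = 1/(-146*(-279) - 58567) = 1/(40734 - 58567) = 1/(-17833) = -1/17833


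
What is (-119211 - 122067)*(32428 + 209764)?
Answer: -58435601376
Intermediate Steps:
(-119211 - 122067)*(32428 + 209764) = -241278*242192 = -58435601376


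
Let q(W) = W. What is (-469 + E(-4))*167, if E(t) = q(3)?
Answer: -77822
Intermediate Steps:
E(t) = 3
(-469 + E(-4))*167 = (-469 + 3)*167 = -466*167 = -77822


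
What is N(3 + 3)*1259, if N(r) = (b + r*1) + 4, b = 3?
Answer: 16367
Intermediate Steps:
N(r) = 7 + r (N(r) = (3 + r*1) + 4 = (3 + r) + 4 = 7 + r)
N(3 + 3)*1259 = (7 + (3 + 3))*1259 = (7 + 6)*1259 = 13*1259 = 16367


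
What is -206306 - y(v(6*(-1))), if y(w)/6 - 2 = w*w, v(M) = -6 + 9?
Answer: -206372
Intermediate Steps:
v(M) = 3
y(w) = 12 + 6*w² (y(w) = 12 + 6*(w*w) = 12 + 6*w²)
-206306 - y(v(6*(-1))) = -206306 - (12 + 6*3²) = -206306 - (12 + 6*9) = -206306 - (12 + 54) = -206306 - 1*66 = -206306 - 66 = -206372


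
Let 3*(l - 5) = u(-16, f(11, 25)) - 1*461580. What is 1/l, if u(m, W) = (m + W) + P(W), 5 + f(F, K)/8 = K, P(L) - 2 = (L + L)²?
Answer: -1/119673 ≈ -8.3561e-6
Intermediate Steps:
P(L) = 2 + 4*L² (P(L) = 2 + (L + L)² = 2 + (2*L)² = 2 + 4*L²)
f(F, K) = -40 + 8*K
u(m, W) = 2 + W + m + 4*W² (u(m, W) = (m + W) + (2 + 4*W²) = (W + m) + (2 + 4*W²) = 2 + W + m + 4*W²)
l = -119673 (l = 5 + ((2 + (-40 + 8*25) - 16 + 4*(-40 + 8*25)²) - 1*461580)/3 = 5 + ((2 + (-40 + 200) - 16 + 4*(-40 + 200)²) - 461580)/3 = 5 + ((2 + 160 - 16 + 4*160²) - 461580)/3 = 5 + ((2 + 160 - 16 + 4*25600) - 461580)/3 = 5 + ((2 + 160 - 16 + 102400) - 461580)/3 = 5 + (102546 - 461580)/3 = 5 + (⅓)*(-359034) = 5 - 119678 = -119673)
1/l = 1/(-119673) = -1/119673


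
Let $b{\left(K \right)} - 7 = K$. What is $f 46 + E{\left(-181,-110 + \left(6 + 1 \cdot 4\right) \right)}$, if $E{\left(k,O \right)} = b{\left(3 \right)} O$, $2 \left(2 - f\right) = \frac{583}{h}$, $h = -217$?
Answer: $- \frac{183627}{217} \approx -846.21$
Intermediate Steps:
$b{\left(K \right)} = 7 + K$
$f = \frac{1451}{434}$ ($f = 2 - \frac{583 \frac{1}{-217}}{2} = 2 - \frac{583 \left(- \frac{1}{217}\right)}{2} = 2 - - \frac{583}{434} = 2 + \frac{583}{434} = \frac{1451}{434} \approx 3.3433$)
$E{\left(k,O \right)} = 10 O$ ($E{\left(k,O \right)} = \left(7 + 3\right) O = 10 O$)
$f 46 + E{\left(-181,-110 + \left(6 + 1 \cdot 4\right) \right)} = \frac{1451}{434} \cdot 46 + 10 \left(-110 + \left(6 + 1 \cdot 4\right)\right) = \frac{33373}{217} + 10 \left(-110 + \left(6 + 4\right)\right) = \frac{33373}{217} + 10 \left(-110 + 10\right) = \frac{33373}{217} + 10 \left(-100\right) = \frac{33373}{217} - 1000 = - \frac{183627}{217}$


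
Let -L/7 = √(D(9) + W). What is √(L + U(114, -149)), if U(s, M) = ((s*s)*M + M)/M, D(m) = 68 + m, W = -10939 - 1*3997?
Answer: √(12997 - 21*I*√1651) ≈ 114.07 - 3.7403*I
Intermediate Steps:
W = -14936 (W = -10939 - 3997 = -14936)
U(s, M) = (M + M*s²)/M (U(s, M) = (s²*M + M)/M = (M*s² + M)/M = (M + M*s²)/M)
L = -21*I*√1651 (L = -7*√((68 + 9) - 14936) = -7*√(77 - 14936) = -21*I*√1651 ≈ -853.28*I)
√(L + U(114, -149)) = √(-21*I*√1651 + (1 + 114²)) = √(-21*I*√1651 + (1 + 12996)) = √(-21*I*√1651 + 12997) = √(12997 - 21*I*√1651)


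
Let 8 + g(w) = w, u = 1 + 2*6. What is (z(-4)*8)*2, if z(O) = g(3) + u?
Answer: 128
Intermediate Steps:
u = 13 (u = 1 + 12 = 13)
g(w) = -8 + w
z(O) = 8 (z(O) = (-8 + 3) + 13 = -5 + 13 = 8)
(z(-4)*8)*2 = (8*8)*2 = 64*2 = 128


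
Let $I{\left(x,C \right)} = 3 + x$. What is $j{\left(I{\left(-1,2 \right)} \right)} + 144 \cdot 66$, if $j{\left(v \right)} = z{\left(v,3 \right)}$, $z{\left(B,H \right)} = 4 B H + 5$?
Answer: $9533$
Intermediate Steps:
$z{\left(B,H \right)} = 5 + 4 B H$ ($z{\left(B,H \right)} = 4 B H + 5 = 5 + 4 B H$)
$j{\left(v \right)} = 5 + 12 v$ ($j{\left(v \right)} = 5 + 4 v 3 = 5 + 12 v$)
$j{\left(I{\left(-1,2 \right)} \right)} + 144 \cdot 66 = \left(5 + 12 \left(3 - 1\right)\right) + 144 \cdot 66 = \left(5 + 12 \cdot 2\right) + 9504 = \left(5 + 24\right) + 9504 = 29 + 9504 = 9533$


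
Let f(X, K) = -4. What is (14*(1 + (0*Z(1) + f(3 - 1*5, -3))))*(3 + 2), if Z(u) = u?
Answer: -210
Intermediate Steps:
(14*(1 + (0*Z(1) + f(3 - 1*5, -3))))*(3 + 2) = (14*(1 + (0*1 - 4)))*(3 + 2) = (14*(1 + (0 - 4)))*5 = (14*(1 - 4))*5 = (14*(-3))*5 = -42*5 = -210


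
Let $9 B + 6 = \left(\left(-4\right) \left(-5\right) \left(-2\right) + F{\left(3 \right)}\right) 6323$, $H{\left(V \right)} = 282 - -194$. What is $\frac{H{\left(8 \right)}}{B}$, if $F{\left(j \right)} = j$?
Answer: $- \frac{4284}{233957} \approx -0.018311$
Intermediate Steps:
$H{\left(V \right)} = 476$ ($H{\left(V \right)} = 282 + 194 = 476$)
$B = - \frac{233957}{9}$ ($B = - \frac{2}{3} + \frac{\left(\left(-4\right) \left(-5\right) \left(-2\right) + 3\right) 6323}{9} = - \frac{2}{3} + \frac{\left(20 \left(-2\right) + 3\right) 6323}{9} = - \frac{2}{3} + \frac{\left(-40 + 3\right) 6323}{9} = - \frac{2}{3} + \frac{\left(-37\right) 6323}{9} = - \frac{2}{3} + \frac{1}{9} \left(-233951\right) = - \frac{2}{3} - \frac{233951}{9} = - \frac{233957}{9} \approx -25995.0$)
$\frac{H{\left(8 \right)}}{B} = \frac{476}{- \frac{233957}{9}} = 476 \left(- \frac{9}{233957}\right) = - \frac{4284}{233957}$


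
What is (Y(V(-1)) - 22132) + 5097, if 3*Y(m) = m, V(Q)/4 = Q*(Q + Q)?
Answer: -51097/3 ≈ -17032.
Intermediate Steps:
V(Q) = 8*Q² (V(Q) = 4*(Q*(Q + Q)) = 4*(Q*(2*Q)) = 4*(2*Q²) = 8*Q²)
Y(m) = m/3
(Y(V(-1)) - 22132) + 5097 = ((8*(-1)²)/3 - 22132) + 5097 = ((8*1)/3 - 22132) + 5097 = ((⅓)*8 - 22132) + 5097 = (8/3 - 22132) + 5097 = -66388/3 + 5097 = -51097/3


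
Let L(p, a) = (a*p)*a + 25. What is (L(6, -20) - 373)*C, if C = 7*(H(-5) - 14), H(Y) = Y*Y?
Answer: 158004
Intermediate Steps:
H(Y) = Y²
C = 77 (C = 7*((-5)² - 14) = 7*(25 - 14) = 7*11 = 77)
L(p, a) = 25 + p*a² (L(p, a) = p*a² + 25 = 25 + p*a²)
(L(6, -20) - 373)*C = ((25 + 6*(-20)²) - 373)*77 = ((25 + 6*400) - 373)*77 = ((25 + 2400) - 373)*77 = (2425 - 373)*77 = 2052*77 = 158004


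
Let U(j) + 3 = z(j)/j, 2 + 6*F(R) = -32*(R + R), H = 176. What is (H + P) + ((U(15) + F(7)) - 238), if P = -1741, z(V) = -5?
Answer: -5644/3 ≈ -1881.3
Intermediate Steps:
F(R) = -1/3 - 32*R/3 (F(R) = -1/3 + (-32*(R + R))/6 = -1/3 + (-64*R)/6 = -1/3 - 32*R/3)
U(j) = -3 - 5/j
(H + P) + ((U(15) + F(7)) - 238) = (176 - 1741) + (((-3 - 5/15) + (-1/3 - 32/3*7)) - 238) = -1565 + (((-3 - 5*1/15) + (-1/3 - 224/3)) - 238) = -1565 + (((-3 - 1/3) - 75) - 238) = -1565 + ((-10/3 - 75) - 238) = -1565 + (-235/3 - 238) = -1565 - 949/3 = -5644/3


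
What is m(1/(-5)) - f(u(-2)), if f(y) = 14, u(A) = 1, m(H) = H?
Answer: -71/5 ≈ -14.200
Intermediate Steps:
m(1/(-5)) - f(u(-2)) = 1/(-5) - 1*14 = -⅕ - 14 = -71/5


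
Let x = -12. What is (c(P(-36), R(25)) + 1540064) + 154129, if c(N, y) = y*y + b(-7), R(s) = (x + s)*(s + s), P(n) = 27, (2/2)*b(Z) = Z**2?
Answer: 2116742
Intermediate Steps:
b(Z) = Z**2
R(s) = 2*s*(-12 + s) (R(s) = (-12 + s)*(s + s) = (-12 + s)*(2*s) = 2*s*(-12 + s))
c(N, y) = 49 + y**2 (c(N, y) = y*y + (-7)**2 = y**2 + 49 = 49 + y**2)
(c(P(-36), R(25)) + 1540064) + 154129 = ((49 + (2*25*(-12 + 25))**2) + 1540064) + 154129 = ((49 + (2*25*13)**2) + 1540064) + 154129 = ((49 + 650**2) + 1540064) + 154129 = ((49 + 422500) + 1540064) + 154129 = (422549 + 1540064) + 154129 = 1962613 + 154129 = 2116742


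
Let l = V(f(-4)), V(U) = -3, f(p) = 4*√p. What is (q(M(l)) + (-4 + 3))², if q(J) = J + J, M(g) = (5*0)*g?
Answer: 1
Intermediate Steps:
l = -3
M(g) = 0 (M(g) = 0*g = 0)
q(J) = 2*J
(q(M(l)) + (-4 + 3))² = (2*0 + (-4 + 3))² = (0 - 1)² = (-1)² = 1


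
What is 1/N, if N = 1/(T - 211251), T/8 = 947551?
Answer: 7369157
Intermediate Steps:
T = 7580408 (T = 8*947551 = 7580408)
N = 1/7369157 (N = 1/(7580408 - 211251) = 1/7369157 ≈ 1.3570e-7)
1/N = 1/(1/7369157) = 7369157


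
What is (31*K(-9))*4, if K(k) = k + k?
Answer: -2232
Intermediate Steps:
K(k) = 2*k
(31*K(-9))*4 = (31*(2*(-9)))*4 = (31*(-18))*4 = -558*4 = -2232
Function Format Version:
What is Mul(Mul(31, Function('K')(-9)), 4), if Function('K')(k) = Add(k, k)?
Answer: -2232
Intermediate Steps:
Function('K')(k) = Mul(2, k)
Mul(Mul(31, Function('K')(-9)), 4) = Mul(Mul(31, Mul(2, -9)), 4) = Mul(Mul(31, -18), 4) = Mul(-558, 4) = -2232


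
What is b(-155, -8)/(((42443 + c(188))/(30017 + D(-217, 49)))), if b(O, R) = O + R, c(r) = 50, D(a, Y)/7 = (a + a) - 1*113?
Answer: -4268644/42493 ≈ -100.46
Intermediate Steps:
D(a, Y) = -791 + 14*a (D(a, Y) = 7*((a + a) - 1*113) = 7*(2*a - 113) = 7*(-113 + 2*a) = -791 + 14*a)
b(-155, -8)/(((42443 + c(188))/(30017 + D(-217, 49)))) = (-155 - 8)/(((42443 + 50)/(30017 + (-791 + 14*(-217))))) = -163/(42493/(30017 + (-791 - 3038))) = -163/(42493/(30017 - 3829)) = -163/(42493/26188) = -163/(42493*(1/26188)) = -163/42493/26188 = -163*26188/42493 = -4268644/42493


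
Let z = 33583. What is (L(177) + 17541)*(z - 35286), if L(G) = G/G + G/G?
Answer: -29875729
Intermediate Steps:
L(G) = 2 (L(G) = 1 + 1 = 2)
(L(177) + 17541)*(z - 35286) = (2 + 17541)*(33583 - 35286) = 17543*(-1703) = -29875729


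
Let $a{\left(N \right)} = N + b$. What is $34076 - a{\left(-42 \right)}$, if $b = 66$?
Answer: $34052$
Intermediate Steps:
$a{\left(N \right)} = 66 + N$ ($a{\left(N \right)} = N + 66 = 66 + N$)
$34076 - a{\left(-42 \right)} = 34076 - \left(66 - 42\right) = 34076 - 24 = 34052$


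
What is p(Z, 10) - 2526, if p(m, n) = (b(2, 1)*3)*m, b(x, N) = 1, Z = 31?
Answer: -2433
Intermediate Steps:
p(m, n) = 3*m (p(m, n) = (1*3)*m = 3*m)
p(Z, 10) - 2526 = 3*31 - 2526 = 93 - 2526 = -2433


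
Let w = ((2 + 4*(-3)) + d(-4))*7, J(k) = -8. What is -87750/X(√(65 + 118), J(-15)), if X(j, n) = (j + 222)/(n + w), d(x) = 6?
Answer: 17982000/1259 - 81000*√183/1259 ≈ 13412.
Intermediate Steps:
w = -28 (w = ((2 + 4*(-3)) + 6)*7 = ((2 - 12) + 6)*7 = (-10 + 6)*7 = -4*7 = -28)
X(j, n) = (222 + j)/(-28 + n) (X(j, n) = (j + 222)/(n - 28) = (222 + j)/(-28 + n))
-87750/X(√(65 + 118), J(-15)) = -87750*(-28 - 8)/(222 + √(65 + 118)) = -87750*(-36/(222 + √183)) = -87750/(-37/6 - √183/36)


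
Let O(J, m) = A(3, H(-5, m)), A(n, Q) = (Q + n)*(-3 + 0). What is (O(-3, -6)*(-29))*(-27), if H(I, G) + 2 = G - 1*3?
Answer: 18792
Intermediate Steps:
H(I, G) = -5 + G (H(I, G) = -2 + (G - 1*3) = -2 + (G - 3) = -2 + (-3 + G) = -5 + G)
A(n, Q) = -3*Q - 3*n (A(n, Q) = (Q + n)*(-3) = -3*Q - 3*n)
O(J, m) = 6 - 3*m (O(J, m) = -3*(-5 + m) - 3*3 = (15 - 3*m) - 9 = 6 - 3*m)
(O(-3, -6)*(-29))*(-27) = ((6 - 3*(-6))*(-29))*(-27) = ((6 + 18)*(-29))*(-27) = (24*(-29))*(-27) = -696*(-27) = 18792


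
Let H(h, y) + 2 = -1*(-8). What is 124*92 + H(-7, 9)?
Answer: 11414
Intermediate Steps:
H(h, y) = 6 (H(h, y) = -2 - 1*(-8) = -2 + 8 = 6)
124*92 + H(-7, 9) = 124*92 + 6 = 11408 + 6 = 11414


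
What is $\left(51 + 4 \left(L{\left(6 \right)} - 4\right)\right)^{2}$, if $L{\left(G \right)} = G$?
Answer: $3481$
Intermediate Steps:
$\left(51 + 4 \left(L{\left(6 \right)} - 4\right)\right)^{2} = \left(51 + 4 \left(6 - 4\right)\right)^{2} = \left(51 + 4 \cdot 2\right)^{2} = \left(51 + 8\right)^{2} = 59^{2} = 3481$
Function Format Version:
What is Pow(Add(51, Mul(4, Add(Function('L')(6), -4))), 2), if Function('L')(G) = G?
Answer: 3481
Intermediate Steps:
Pow(Add(51, Mul(4, Add(Function('L')(6), -4))), 2) = Pow(Add(51, Mul(4, Add(6, -4))), 2) = Pow(Add(51, Mul(4, 2)), 2) = Pow(Add(51, 8), 2) = Pow(59, 2) = 3481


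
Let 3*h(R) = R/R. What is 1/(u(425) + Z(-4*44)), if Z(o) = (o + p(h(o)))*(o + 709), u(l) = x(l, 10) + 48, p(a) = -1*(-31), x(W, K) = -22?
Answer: -1/77259 ≈ -1.2943e-5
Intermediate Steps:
h(R) = ⅓ (h(R) = (R/R)/3 = (⅓)*1 = ⅓)
p(a) = 31
u(l) = 26 (u(l) = -22 + 48 = 26)
Z(o) = (31 + o)*(709 + o) (Z(o) = (o + 31)*(o + 709) = (31 + o)*(709 + o))
1/(u(425) + Z(-4*44)) = 1/(26 + (21979 + (-4*44)² + 740*(-4*44))) = 1/(26 + (21979 + (-176)² + 740*(-176))) = 1/(26 + (21979 + 30976 - 130240)) = 1/(26 - 77285) = 1/(-77259) = -1/77259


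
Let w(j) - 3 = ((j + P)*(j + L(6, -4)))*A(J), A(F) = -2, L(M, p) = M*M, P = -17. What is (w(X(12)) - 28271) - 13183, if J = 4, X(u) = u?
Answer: -40971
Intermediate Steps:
L(M, p) = M**2
w(j) = 3 - 2*(-17 + j)*(36 + j) (w(j) = 3 + ((j - 17)*(j + 6**2))*(-2) = 3 + ((-17 + j)*(j + 36))*(-2) = 3 + ((-17 + j)*(36 + j))*(-2) = 3 - 2*(-17 + j)*(36 + j))
(w(X(12)) - 28271) - 13183 = ((1227 - 38*12 - 2*12**2) - 28271) - 13183 = ((1227 - 456 - 2*144) - 28271) - 13183 = ((1227 - 456 - 288) - 28271) - 13183 = (483 - 28271) - 13183 = -27788 - 13183 = -40971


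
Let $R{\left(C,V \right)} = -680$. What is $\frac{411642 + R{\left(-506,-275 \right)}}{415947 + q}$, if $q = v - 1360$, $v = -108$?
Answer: $\frac{410962}{414479} \approx 0.99151$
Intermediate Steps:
$q = -1468$ ($q = -108 - 1360 = -1468$)
$\frac{411642 + R{\left(-506,-275 \right)}}{415947 + q} = \frac{411642 - 680}{415947 - 1468} = \frac{410962}{414479}$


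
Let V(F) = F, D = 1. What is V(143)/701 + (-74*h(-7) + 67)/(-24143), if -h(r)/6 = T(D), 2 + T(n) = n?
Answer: 3716726/16924243 ≈ 0.21961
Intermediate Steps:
T(n) = -2 + n
h(r) = 6 (h(r) = -6*(-2 + 1) = -6*(-1) = 6)
V(143)/701 + (-74*h(-7) + 67)/(-24143) = 143/701 + (-74*6 + 67)/(-24143) = 143*(1/701) + (-444 + 67)*(-1/24143) = 143/701 - 377*(-1/24143) = 143/701 + 377/24143 = 3716726/16924243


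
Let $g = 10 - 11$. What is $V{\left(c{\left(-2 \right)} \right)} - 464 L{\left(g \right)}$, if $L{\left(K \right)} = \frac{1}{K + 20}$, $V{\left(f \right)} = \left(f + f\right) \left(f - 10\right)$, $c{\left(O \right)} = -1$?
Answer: $- \frac{46}{19} \approx -2.4211$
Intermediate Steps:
$g = -1$
$V{\left(f \right)} = 2 f \left(-10 + f\right)$
$L{\left(K \right)} = \frac{1}{20 + K}$
$V{\left(c{\left(-2 \right)} \right)} - 464 L{\left(g \right)} = 2 \left(-1\right) \left(-10 - 1\right) - \frac{464}{20 - 1} = 2 \left(-1\right) \left(-11\right) - \frac{464}{19} = 22 - \frac{464}{19} = - \frac{46}{19}$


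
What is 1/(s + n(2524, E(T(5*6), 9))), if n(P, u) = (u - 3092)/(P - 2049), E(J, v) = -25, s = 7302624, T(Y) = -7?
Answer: 475/3468743283 ≈ 1.3694e-7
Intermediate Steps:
n(P, u) = (-3092 + u)/(-2049 + P)
1/(s + n(2524, E(T(5*6), 9))) = 1/(7302624 + (-3092 - 25)/(-2049 + 2524)) = 1/(7302624 - 3117/475) = 1/(3468743283/475) = 475/3468743283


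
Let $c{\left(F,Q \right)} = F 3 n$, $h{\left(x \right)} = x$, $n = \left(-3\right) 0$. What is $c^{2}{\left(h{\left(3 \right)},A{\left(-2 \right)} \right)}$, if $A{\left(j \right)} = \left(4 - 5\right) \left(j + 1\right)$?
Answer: $0$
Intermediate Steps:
$n = 0$
$A{\left(j \right)} = -1 - j$ ($A{\left(j \right)} = - (1 + j) = -1 - j$)
$c{\left(F,Q \right)} = 0$ ($c{\left(F,Q \right)} = F 3 \cdot 0 = 3 F 0 = 0$)
$c^{2}{\left(h{\left(3 \right)},A{\left(-2 \right)} \right)} = 0^{2} = 0$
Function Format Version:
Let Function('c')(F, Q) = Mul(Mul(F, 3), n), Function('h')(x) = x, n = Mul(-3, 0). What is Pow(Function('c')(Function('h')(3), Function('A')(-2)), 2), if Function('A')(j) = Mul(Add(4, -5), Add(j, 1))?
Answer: 0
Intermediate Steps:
n = 0
Function('A')(j) = Add(-1, Mul(-1, j)) (Function('A')(j) = Mul(-1, Add(1, j)) = Add(-1, Mul(-1, j)))
Function('c')(F, Q) = 0 (Function('c')(F, Q) = Mul(Mul(F, 3), 0) = Mul(Mul(3, F), 0) = 0)
Pow(Function('c')(Function('h')(3), Function('A')(-2)), 2) = Pow(0, 2) = 0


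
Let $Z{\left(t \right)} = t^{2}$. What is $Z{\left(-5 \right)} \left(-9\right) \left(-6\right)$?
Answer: $1350$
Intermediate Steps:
$Z{\left(-5 \right)} \left(-9\right) \left(-6\right) = \left(-5\right)^{2} \left(-9\right) \left(-6\right) = 25 \left(-9\right) \left(-6\right) = \left(-225\right) \left(-6\right) = 1350$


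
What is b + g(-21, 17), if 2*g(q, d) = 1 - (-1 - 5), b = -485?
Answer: -963/2 ≈ -481.50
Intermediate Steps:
g(q, d) = 7/2 (g(q, d) = (1 - (-1 - 5))/2 = (1 - 1*(-6))/2 = (1 + 6)/2 = (½)*7 = 7/2)
b + g(-21, 17) = -485 + 7/2 = -963/2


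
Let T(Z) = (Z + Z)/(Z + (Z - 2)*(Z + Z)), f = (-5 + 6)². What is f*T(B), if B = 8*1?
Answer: 2/13 ≈ 0.15385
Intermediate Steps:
B = 8
f = 1 (f = 1² = 1)
T(Z) = 2*Z/(Z + 2*Z*(-2 + Z)) (T(Z) = (2*Z)/(Z + (-2 + Z)*(2*Z)) = (2*Z)/(Z + 2*Z*(-2 + Z)) = 2*Z/(Z + 2*Z*(-2 + Z)))
f*T(B) = 1*(2/(-3 + 2*8)) = 1*(2/(-3 + 16)) = 1*(2/13) = 2/13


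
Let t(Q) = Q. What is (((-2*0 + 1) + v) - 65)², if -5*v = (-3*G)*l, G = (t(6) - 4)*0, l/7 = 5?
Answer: 4096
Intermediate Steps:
l = 35 (l = 7*5 = 35)
G = 0 (G = (6 - 4)*0 = 2*0 = 0)
v = 0 (v = -(-3*0)*35/5 = -0*35 = -⅕*0 = 0)
(((-2*0 + 1) + v) - 65)² = (((-2*0 + 1) + 0) - 65)² = (((0 + 1) + 0) - 65)² = ((1 + 0) - 65)² = (1 - 65)² = (-64)² = 4096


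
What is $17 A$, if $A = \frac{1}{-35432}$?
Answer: $- \frac{17}{35432} \approx -0.00047979$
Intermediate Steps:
$A = - \frac{1}{35432} \approx -2.8223 \cdot 10^{-5}$
$17 A = 17 \left(- \frac{1}{35432}\right) = - \frac{17}{35432}$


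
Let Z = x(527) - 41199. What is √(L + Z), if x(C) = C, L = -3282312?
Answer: 98*I*√346 ≈ 1822.9*I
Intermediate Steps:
Z = -40672 (Z = 527 - 41199 = -40672)
√(L + Z) = √(-3282312 - 40672) = √(-3322984) = 98*I*√346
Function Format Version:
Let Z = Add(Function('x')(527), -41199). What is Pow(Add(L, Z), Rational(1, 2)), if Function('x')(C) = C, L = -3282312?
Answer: Mul(98, I, Pow(346, Rational(1, 2))) ≈ Mul(1822.9, I)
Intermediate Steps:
Z = -40672 (Z = Add(527, -41199) = -40672)
Pow(Add(L, Z), Rational(1, 2)) = Pow(Add(-3282312, -40672), Rational(1, 2)) = Pow(-3322984, Rational(1, 2)) = Mul(98, I, Pow(346, Rational(1, 2)))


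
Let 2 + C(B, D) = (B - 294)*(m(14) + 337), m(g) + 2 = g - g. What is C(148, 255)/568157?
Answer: -48912/568157 ≈ -0.086089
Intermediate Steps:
m(g) = -2 (m(g) = -2 + (g - g) = -2 + 0 = -2)
C(B, D) = -98492 + 335*B (C(B, D) = -2 + (B - 294)*(-2 + 337) = -2 + (-294 + B)*335 = -2 + (-98490 + 335*B) = -98492 + 335*B)
C(148, 255)/568157 = (-98492 + 335*148)/568157 = (-98492 + 49580)*(1/568157) = -48912*1/568157 = -48912/568157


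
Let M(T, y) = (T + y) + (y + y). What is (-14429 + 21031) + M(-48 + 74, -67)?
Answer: 6427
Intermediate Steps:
M(T, y) = T + 3*y (M(T, y) = (T + y) + 2*y = T + 3*y)
(-14429 + 21031) + M(-48 + 74, -67) = (-14429 + 21031) + ((-48 + 74) + 3*(-67)) = 6602 + (26 - 201) = 6602 - 175 = 6427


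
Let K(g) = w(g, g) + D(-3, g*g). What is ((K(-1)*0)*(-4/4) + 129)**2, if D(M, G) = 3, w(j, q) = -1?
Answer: 16641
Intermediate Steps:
K(g) = 2 (K(g) = -1 + 3 = 2)
((K(-1)*0)*(-4/4) + 129)**2 = ((2*0)*(-4/4) + 129)**2 = (0*(-4*1/4) + 129)**2 = (0*(-1) + 129)**2 = (0 + 129)**2 = 129**2 = 16641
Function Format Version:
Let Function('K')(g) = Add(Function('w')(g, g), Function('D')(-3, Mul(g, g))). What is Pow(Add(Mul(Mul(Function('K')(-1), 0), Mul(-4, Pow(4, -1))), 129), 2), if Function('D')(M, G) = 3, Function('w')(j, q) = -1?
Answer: 16641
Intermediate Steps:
Function('K')(g) = 2 (Function('K')(g) = Add(-1, 3) = 2)
Pow(Add(Mul(Mul(Function('K')(-1), 0), Mul(-4, Pow(4, -1))), 129), 2) = Pow(Add(Mul(Mul(2, 0), Mul(-4, Pow(4, -1))), 129), 2) = Pow(Add(Mul(0, Mul(-4, Rational(1, 4))), 129), 2) = Pow(Add(Mul(0, -1), 129), 2) = Pow(Add(0, 129), 2) = Pow(129, 2) = 16641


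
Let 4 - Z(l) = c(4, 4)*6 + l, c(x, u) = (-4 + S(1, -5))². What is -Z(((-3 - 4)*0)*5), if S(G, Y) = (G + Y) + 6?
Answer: 20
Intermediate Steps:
S(G, Y) = 6 + G + Y
c(x, u) = 4 (c(x, u) = (-4 + (6 + 1 - 5))² = (-4 + 2)² = (-2)² = 4)
Z(l) = -20 - l (Z(l) = 4 - (4*6 + l) = 4 - (24 + l) = 4 + (-24 - l) = -20 - l)
-Z(((-3 - 4)*0)*5) = -(-20 - (-3 - 4)*0*5) = -(-20 - (-7*0)*5) = -(-20 - 0*5) = -(-20 - 1*0) = -(-20 + 0) = -1*(-20) = 20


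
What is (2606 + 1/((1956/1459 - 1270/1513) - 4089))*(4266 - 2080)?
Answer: 51414144902579678/9025226065 ≈ 5.6967e+6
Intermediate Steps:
(2606 + 1/((1956/1459 - 1270/1513) - 4089))*(4266 - 2080) = (2606 + 1/((1956*(1/1459) - 1270*1/1513) - 4089))*2186 = (2606 + 1/((1956/1459 - 1270/1513) - 4089))*2186 = (2606 + 1/(1106498/2207467 - 4089))*2186 = (2606 + 1/(-9025226065/2207467))*2186 = (2606 - 2207467/9025226065)*2186 = (23519736917923/9025226065)*2186 = 51414144902579678/9025226065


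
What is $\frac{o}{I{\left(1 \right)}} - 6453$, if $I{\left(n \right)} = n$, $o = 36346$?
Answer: $29893$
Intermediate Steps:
$\frac{o}{I{\left(1 \right)}} - 6453 = \frac{36346}{1} - 6453 = 36346 \cdot 1 - 6453 = 36346 - 6453 = 29893$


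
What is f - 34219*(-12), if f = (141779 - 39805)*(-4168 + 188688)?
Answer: 18816653108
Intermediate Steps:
f = 18816242480 (f = 101974*184520 = 18816242480)
f - 34219*(-12) = 18816242480 - 34219*(-12) = 18816242480 - 1*(-410628) = 18816242480 + 410628 = 18816653108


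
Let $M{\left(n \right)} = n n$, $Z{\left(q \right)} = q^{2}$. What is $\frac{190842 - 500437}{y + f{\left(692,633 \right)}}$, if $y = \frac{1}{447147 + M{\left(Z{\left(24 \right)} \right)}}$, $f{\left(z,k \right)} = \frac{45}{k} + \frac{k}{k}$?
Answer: $- \frac{3914060812695}{13541293} \approx -2.8905 \cdot 10^{5}$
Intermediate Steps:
$f{\left(z,k \right)} = 1 + \frac{45}{k}$ ($f{\left(z,k \right)} = \frac{45}{k} + 1 = 1 + \frac{45}{k}$)
$M{\left(n \right)} = n^{2}$
$y = \frac{1}{778923}$ ($y = \frac{1}{447147 + \left(24^{2}\right)^{2}} = \frac{1}{447147 + 576^{2}} = \frac{1}{447147 + 331776} = \frac{1}{778923} \approx 1.2838 \cdot 10^{-6}$)
$\frac{190842 - 500437}{y + f{\left(692,633 \right)}} = \frac{190842 - 500437}{\frac{1}{778923} + \frac{45 + 633}{633}} = - \frac{309595}{\frac{1}{778923} + \frac{1}{633} \cdot 678} = - \frac{309595}{\frac{1}{778923} + \frac{226}{211}} = - \frac{309595}{\frac{176036809}{164352753}} = \left(-309595\right) \frac{164352753}{176036809} = - \frac{3914060812695}{13541293}$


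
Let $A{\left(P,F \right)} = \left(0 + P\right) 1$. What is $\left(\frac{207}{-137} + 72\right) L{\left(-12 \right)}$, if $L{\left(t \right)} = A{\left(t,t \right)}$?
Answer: $- \frac{115884}{137} \approx -845.87$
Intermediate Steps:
$A{\left(P,F \right)} = P$ ($A{\left(P,F \right)} = P 1 = P$)
$L{\left(t \right)} = t$
$\left(\frac{207}{-137} + 72\right) L{\left(-12 \right)} = \left(\frac{207}{-137} + 72\right) \left(-12\right) = \left(207 \left(- \frac{1}{137}\right) + 72\right) \left(-12\right) = \left(- \frac{207}{137} + 72\right) \left(-12\right) = \frac{9657}{137} \left(-12\right) = - \frac{115884}{137}$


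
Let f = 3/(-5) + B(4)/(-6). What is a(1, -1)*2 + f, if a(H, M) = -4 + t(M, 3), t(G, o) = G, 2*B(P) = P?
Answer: -164/15 ≈ -10.933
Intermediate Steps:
B(P) = P/2
f = -14/15 (f = 3/(-5) + ((½)*4)/(-6) = 3*(-⅕) + 2*(-⅙) = -⅗ - ⅓ = -14/15 ≈ -0.93333)
a(H, M) = -4 + M
a(1, -1)*2 + f = (-4 - 1)*2 - 14/15 = -5*2 - 14/15 = -10 - 14/15 = -164/15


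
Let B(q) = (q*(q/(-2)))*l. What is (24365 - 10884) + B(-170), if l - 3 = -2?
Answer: -969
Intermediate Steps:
l = 1 (l = 3 - 2 = 1)
B(q) = -q²/2 (B(q) = (q*(q/(-2)))*1 = (q*(q*(-½)))*1 = (q*(-q/2))*1 = -q²/2*1 = -q²/2)
(24365 - 10884) + B(-170) = (24365 - 10884) - ½*(-170)² = 13481 - ½*28900 = 13481 - 14450 = -969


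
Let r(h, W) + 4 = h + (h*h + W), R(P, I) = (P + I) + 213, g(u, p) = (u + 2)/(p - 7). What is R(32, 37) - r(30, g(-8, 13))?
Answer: -643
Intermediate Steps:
g(u, p) = (2 + u)/(-7 + p)
R(P, I) = 213 + I + P (R(P, I) = (I + P) + 213 = 213 + I + P)
r(h, W) = -4 + W + h + h**2 (r(h, W) = -4 + (h + (h*h + W)) = -4 + (h + (h**2 + W)) = -4 + (h + (W + h**2)) = -4 + (W + h + h**2) = -4 + W + h + h**2)
R(32, 37) - r(30, g(-8, 13)) = (213 + 37 + 32) - (-4 + (2 - 8)/(-7 + 13) + 30 + 30**2) = 282 - (-4 - 6/6 + 30 + 900) = 282 - (-4 + (1/6)*(-6) + 30 + 900) = 282 - (-4 - 1 + 30 + 900) = 282 - 1*925 = 282 - 925 = -643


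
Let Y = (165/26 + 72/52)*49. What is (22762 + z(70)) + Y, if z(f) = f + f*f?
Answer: 730881/26 ≈ 28111.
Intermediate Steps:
z(f) = f + f²
Y = 9849/26 (Y = (165*(1/26) + 72*(1/52))*49 = (165/26 + 18/13)*49 = (201/26)*49 = 9849/26 ≈ 378.81)
(22762 + z(70)) + Y = (22762 + 70*(1 + 70)) + 9849/26 = (22762 + 70*71) + 9849/26 = (22762 + 4970) + 9849/26 = 27732 + 9849/26 = 730881/26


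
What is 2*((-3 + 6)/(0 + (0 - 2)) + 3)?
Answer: 3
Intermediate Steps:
2*((-3 + 6)/(0 + (0 - 2)) + 3) = 2*(3/(0 - 2) + 3) = 2*(3/(-2) + 3) = 2*(3*(-½) + 3) = 2*(-3/2 + 3) = 2*(3/2) = 3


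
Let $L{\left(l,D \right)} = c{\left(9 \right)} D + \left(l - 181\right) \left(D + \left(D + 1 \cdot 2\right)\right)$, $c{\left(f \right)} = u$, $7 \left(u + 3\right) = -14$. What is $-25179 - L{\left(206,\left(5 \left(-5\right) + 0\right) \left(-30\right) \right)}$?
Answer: $-58979$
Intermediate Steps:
$u = -5$ ($u = -3 + \frac{1}{7} \left(-14\right) = -3 - 2 = -5$)
$c{\left(f \right)} = -5$
$L{\left(l,D \right)} = - 5 D + \left(-181 + l\right) \left(2 + 2 D\right)$ ($L{\left(l,D \right)} = - 5 D + \left(l - 181\right) \left(D + \left(D + 1 \cdot 2\right)\right) = - 5 D + \left(-181 + l\right) \left(D + \left(D + 2\right)\right) = - 5 D + \left(-181 + l\right) \left(D + \left(2 + D\right)\right) = - 5 D + \left(-181 + l\right) \left(2 + 2 D\right)$)
$-25179 - L{\left(206,\left(5 \left(-5\right) + 0\right) \left(-30\right) \right)} = -25179 - \left(-362 - 367 \left(5 \left(-5\right) + 0\right) \left(-30\right) + 2 \cdot 206 + 2 \left(5 \left(-5\right) + 0\right) \left(-30\right) 206\right) = -25179 - \left(-362 - 367 \left(-25 + 0\right) \left(-30\right) + 412 + 2 \left(-25 + 0\right) \left(-30\right) 206\right) = -25179 - \left(-362 - 367 \left(\left(-25\right) \left(-30\right)\right) + 412 + 2 \left(\left(-25\right) \left(-30\right)\right) 206\right) = -25179 - \left(-362 - 275250 + 412 + 2 \cdot 750 \cdot 206\right) = -25179 - \left(-362 - 275250 + 412 + 309000\right) = -25179 - 33800 = -58979$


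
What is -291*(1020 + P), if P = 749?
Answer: -514779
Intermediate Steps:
-291*(1020 + P) = -291*(1020 + 749) = -291*1769 = -514779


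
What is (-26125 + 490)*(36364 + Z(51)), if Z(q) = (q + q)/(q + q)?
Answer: -932216775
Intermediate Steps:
Z(q) = 1 (Z(q) = (2*q)/((2*q)) = (2*q)*(1/(2*q)) = 1)
(-26125 + 490)*(36364 + Z(51)) = (-26125 + 490)*(36364 + 1) = -25635*36365 = -932216775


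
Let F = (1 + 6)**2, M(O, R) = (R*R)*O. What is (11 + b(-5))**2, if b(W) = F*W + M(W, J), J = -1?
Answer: 57121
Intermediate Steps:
M(O, R) = O*R**2 (M(O, R) = R**2*O = O*R**2)
F = 49 (F = 7**2 = 49)
b(W) = 50*W (b(W) = 49*W + W*(-1)**2 = 49*W + W*1 = 49*W + W = 50*W)
(11 + b(-5))**2 = (11 + 50*(-5))**2 = (11 - 250)**2 = (-239)**2 = 57121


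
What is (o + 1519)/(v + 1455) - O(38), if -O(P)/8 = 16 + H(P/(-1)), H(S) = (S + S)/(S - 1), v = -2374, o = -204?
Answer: 5095115/35841 ≈ 142.16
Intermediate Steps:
H(S) = 2*S/(-1 + S) (H(S) = (2*S)/(-1 + S) = 2*S/(-1 + S))
O(P) = -128 + 16*P/(-1 - P) (O(P) = -8*(16 + 2*(P/(-1))/(-1 + P/(-1))) = -8*(16 + 2*(P*(-1))/(-1 + P*(-1))) = -8*(16 + 2*(-P)/(-1 - P)) = -8*(16 - 2*P/(-1 - P)) = -128 + 16*P/(-1 - P))
(o + 1519)/(v + 1455) - O(38) = (-204 + 1519)/(-2374 + 1455) - 16*(-8 - 9*38)/(1 + 38) = 1315/(-919) - 16*(-8 - 342)/39 = 1315*(-1/919) - 16*(-350)/39 = -1315/919 - 1*(-5600/39) = -1315/919 + 5600/39 = 5095115/35841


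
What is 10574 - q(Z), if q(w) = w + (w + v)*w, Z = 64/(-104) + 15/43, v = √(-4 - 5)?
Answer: 3304235184/312481 + 447*I/559 ≈ 10574.0 + 0.79964*I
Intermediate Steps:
v = 3*I (v = √(-9) = 3*I ≈ 3.0*I)
Z = -149/559 (Z = 64*(-1/104) + 15*(1/43) = -8/13 + 15/43 = -149/559 ≈ -0.26655)
q(w) = w + w*(w + 3*I) (q(w) = w + (w + 3*I)*w = w + w*(w + 3*I))
10574 - q(Z) = 10574 - (-149)*(1 - 149/559 + 3*I)/559 = 10574 - (-149)*(410/559 + 3*I)/559 = 10574 - (-61090/312481 - 447*I/559) = 10574 + (61090/312481 + 447*I/559) = 3304235184/312481 + 447*I/559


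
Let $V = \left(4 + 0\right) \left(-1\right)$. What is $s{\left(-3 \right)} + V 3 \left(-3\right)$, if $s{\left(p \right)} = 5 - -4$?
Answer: $45$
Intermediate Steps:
$s{\left(p \right)} = 9$ ($s{\left(p \right)} = 5 + 4 = 9$)
$V = -4$ ($V = 4 \left(-1\right) = -4$)
$s{\left(-3 \right)} + V 3 \left(-3\right) = 9 - 4 \cdot 3 \left(-3\right) = 9 - -36 = 9 + 36 = 45$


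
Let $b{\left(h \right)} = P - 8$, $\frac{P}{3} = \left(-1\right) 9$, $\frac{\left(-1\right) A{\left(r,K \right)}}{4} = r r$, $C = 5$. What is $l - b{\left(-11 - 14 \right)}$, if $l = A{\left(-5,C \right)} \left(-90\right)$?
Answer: $9035$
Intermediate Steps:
$A{\left(r,K \right)} = - 4 r^{2}$ ($A{\left(r,K \right)} = - 4 r r = - 4 r^{2}$)
$P = -27$ ($P = 3 \left(\left(-1\right) 9\right) = 3 \left(-9\right) = -27$)
$b{\left(h \right)} = -35$ ($b{\left(h \right)} = -27 - 8 = -35$)
$l = 9000$ ($l = - 4 \left(-5\right)^{2} \left(-90\right) = \left(-4\right) 25 \left(-90\right) = \left(-100\right) \left(-90\right) = 9000$)
$l - b{\left(-11 - 14 \right)} = 9000 - -35 = 9000 + 35 = 9035$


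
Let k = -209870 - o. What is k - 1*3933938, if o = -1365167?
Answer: -2778641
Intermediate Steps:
k = 1155297 (k = -209870 - 1*(-1365167) = -209870 + 1365167 = 1155297)
k - 1*3933938 = 1155297 - 1*3933938 = 1155297 - 3933938 = -2778641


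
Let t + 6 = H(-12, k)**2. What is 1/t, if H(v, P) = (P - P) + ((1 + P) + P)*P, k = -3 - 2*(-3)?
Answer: 1/435 ≈ 0.0022989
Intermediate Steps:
k = 3 (k = -3 + 6 = 3)
H(v, P) = P*(1 + 2*P) (H(v, P) = 0 + (1 + 2*P)*P = 0 + P*(1 + 2*P) = P*(1 + 2*P))
t = 435 (t = -6 + (3*(1 + 2*3))**2 = -6 + (3*(1 + 6))**2 = -6 + (3*7)**2 = -6 + 21**2 = -6 + 441 = 435)
1/t = 1/435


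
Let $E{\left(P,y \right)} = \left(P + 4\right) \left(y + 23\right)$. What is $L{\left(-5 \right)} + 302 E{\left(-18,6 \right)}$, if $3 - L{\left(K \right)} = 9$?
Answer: $-122618$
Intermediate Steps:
$E{\left(P,y \right)} = \left(4 + P\right) \left(23 + y\right)$
$L{\left(K \right)} = -6$ ($L{\left(K \right)} = 3 - 9 = -6$)
$L{\left(-5 \right)} + 302 E{\left(-18,6 \right)} = -6 + 302 \left(92 + 4 \cdot 6 + 23 \left(-18\right) - 108\right) = -6 + 302 \left(92 + 24 - 414 - 108\right) = -6 + 302 \left(-406\right) = -6 - 122612 = -122618$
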